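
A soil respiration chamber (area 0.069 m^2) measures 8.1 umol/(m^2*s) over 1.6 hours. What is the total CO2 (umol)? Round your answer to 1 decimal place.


Step 1: Convert time to seconds: 1.6 hr * 3600 = 5760.0 s
Step 2: Total = flux * area * time_s
Step 3: Total = 8.1 * 0.069 * 5760.0
Step 4: Total = 3219.3 umol

3219.3


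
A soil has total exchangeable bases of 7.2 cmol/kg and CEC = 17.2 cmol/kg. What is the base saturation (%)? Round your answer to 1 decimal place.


Step 1: BS = 100 * (sum of bases) / CEC
Step 2: BS = 100 * 7.2 / 17.2
Step 3: BS = 41.9%

41.9


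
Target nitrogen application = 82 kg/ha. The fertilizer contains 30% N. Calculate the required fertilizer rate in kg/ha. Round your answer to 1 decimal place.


Step 1: Fertilizer rate = target N / (N content / 100)
Step 2: Rate = 82 / (30 / 100)
Step 3: Rate = 82 / 0.3
Step 4: Rate = 273.3 kg/ha

273.3


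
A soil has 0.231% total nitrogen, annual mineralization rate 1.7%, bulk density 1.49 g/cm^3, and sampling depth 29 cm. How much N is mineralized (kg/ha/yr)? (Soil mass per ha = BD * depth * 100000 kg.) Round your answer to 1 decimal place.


Step 1: Soil mass per ha = BD * depth * 100000 = 1.49 * 29 * 100000 = 4321000 kg
Step 2: Total N pool = soil mass * N%/100 = 4321000 * 0.231/100 = 9981.51 kg/ha
Step 3: N mineralized = N pool * rate%/100 = 9981.51 * 1.7/100 = 169.7 kg/ha/yr

169.7


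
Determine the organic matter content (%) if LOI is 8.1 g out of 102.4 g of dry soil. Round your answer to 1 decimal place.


Step 1: OM% = 100 * LOI / sample mass
Step 2: OM = 100 * 8.1 / 102.4
Step 3: OM = 7.9%

7.9


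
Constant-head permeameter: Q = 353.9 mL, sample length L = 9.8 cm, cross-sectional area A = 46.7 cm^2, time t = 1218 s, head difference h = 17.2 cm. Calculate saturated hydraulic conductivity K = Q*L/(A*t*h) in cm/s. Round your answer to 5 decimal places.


Step 1: K = Q * L / (A * t * h)
Step 2: Numerator = 353.9 * 9.8 = 3468.22
Step 3: Denominator = 46.7 * 1218 * 17.2 = 978346.32
Step 4: K = 3468.22 / 978346.32 = 0.00354 cm/s

0.00354


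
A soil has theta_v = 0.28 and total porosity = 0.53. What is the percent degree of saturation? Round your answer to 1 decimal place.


Step 1: S = 100 * theta_v / n
Step 2: S = 100 * 0.28 / 0.53
Step 3: S = 52.8%

52.8


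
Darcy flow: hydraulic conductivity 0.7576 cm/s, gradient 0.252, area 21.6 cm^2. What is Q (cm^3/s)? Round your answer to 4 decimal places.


Step 1: Apply Darcy's law: Q = K * i * A
Step 2: Q = 0.7576 * 0.252 * 21.6
Step 3: Q = 4.1238 cm^3/s

4.1238


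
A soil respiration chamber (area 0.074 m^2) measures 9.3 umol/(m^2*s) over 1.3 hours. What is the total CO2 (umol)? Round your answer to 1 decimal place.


Step 1: Convert time to seconds: 1.3 hr * 3600 = 4680.0 s
Step 2: Total = flux * area * time_s
Step 3: Total = 9.3 * 0.074 * 4680.0
Step 4: Total = 3220.8 umol

3220.8


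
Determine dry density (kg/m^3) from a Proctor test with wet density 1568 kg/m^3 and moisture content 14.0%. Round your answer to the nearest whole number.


Step 1: Dry density = wet density / (1 + w/100)
Step 2: Dry density = 1568 / (1 + 14.0/100)
Step 3: Dry density = 1568 / 1.14
Step 4: Dry density = 1375 kg/m^3

1375


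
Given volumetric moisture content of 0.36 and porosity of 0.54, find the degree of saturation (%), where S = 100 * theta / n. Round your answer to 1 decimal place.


Step 1: S = 100 * theta_v / n
Step 2: S = 100 * 0.36 / 0.54
Step 3: S = 66.7%

66.7


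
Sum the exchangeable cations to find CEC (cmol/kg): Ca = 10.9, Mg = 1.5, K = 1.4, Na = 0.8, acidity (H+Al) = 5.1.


Step 1: CEC = Ca + Mg + K + Na + (H+Al)
Step 2: CEC = 10.9 + 1.5 + 1.4 + 0.8 + 5.1
Step 3: CEC = 19.7 cmol/kg

19.7


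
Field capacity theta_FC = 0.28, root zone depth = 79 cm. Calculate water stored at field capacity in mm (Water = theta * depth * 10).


Step 1: Water (mm) = theta_FC * depth (cm) * 10
Step 2: Water = 0.28 * 79 * 10
Step 3: Water = 221.2 mm

221.2


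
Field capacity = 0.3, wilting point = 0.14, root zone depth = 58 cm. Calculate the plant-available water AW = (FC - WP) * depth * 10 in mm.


Step 1: Available water = (FC - WP) * depth * 10
Step 2: AW = (0.3 - 0.14) * 58 * 10
Step 3: AW = 0.16 * 58 * 10
Step 4: AW = 92.8 mm

92.8


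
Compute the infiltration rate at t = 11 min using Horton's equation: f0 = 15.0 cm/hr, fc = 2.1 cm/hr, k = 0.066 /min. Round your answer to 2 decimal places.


Step 1: f = fc + (f0 - fc) * exp(-k * t)
Step 2: exp(-0.066 * 11) = 0.48384
Step 3: f = 2.1 + (15.0 - 2.1) * 0.48384
Step 4: f = 2.1 + 12.9 * 0.48384
Step 5: f = 8.34 cm/hr

8.34


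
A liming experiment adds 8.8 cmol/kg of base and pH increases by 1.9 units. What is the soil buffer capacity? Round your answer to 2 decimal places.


Step 1: BC = change in base / change in pH
Step 2: BC = 8.8 / 1.9
Step 3: BC = 4.63 cmol/(kg*pH unit)

4.63


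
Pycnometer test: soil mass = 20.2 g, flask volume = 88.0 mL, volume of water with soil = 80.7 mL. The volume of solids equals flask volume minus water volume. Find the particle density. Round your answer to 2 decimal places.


Step 1: Volume of solids = flask volume - water volume with soil
Step 2: V_solids = 88.0 - 80.7 = 7.3 mL
Step 3: Particle density = mass / V_solids = 20.2 / 7.3 = 2.77 g/cm^3

2.77


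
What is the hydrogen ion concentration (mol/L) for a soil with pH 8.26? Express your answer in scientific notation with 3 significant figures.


Step 1: [H+] = 10^(-pH)
Step 2: [H+] = 10^(-8.26)
Step 3: [H+] = 5.50e-09 mol/L

5.50e-09


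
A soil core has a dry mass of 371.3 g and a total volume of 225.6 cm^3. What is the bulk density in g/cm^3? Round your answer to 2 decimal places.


Step 1: Identify the formula: BD = dry mass / volume
Step 2: Substitute values: BD = 371.3 / 225.6
Step 3: BD = 1.65 g/cm^3

1.65


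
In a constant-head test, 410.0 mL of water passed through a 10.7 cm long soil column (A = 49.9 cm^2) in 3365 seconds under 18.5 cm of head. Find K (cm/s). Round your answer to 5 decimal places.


Step 1: K = Q * L / (A * t * h)
Step 2: Numerator = 410.0 * 10.7 = 4387.0
Step 3: Denominator = 49.9 * 3365 * 18.5 = 3106399.75
Step 4: K = 4387.0 / 3106399.75 = 0.00141 cm/s

0.00141


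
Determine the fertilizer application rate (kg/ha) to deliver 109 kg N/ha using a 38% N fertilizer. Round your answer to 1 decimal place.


Step 1: Fertilizer rate = target N / (N content / 100)
Step 2: Rate = 109 / (38 / 100)
Step 3: Rate = 109 / 0.38
Step 4: Rate = 286.8 kg/ha

286.8


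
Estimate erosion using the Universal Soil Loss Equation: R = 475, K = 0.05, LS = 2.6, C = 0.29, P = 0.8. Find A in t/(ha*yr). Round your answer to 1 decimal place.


Step 1: A = R * K * LS * C * P
Step 2: R * K = 475 * 0.05 = 23.75
Step 3: (R*K) * LS = 23.75 * 2.6 = 61.75
Step 4: * C * P = 61.75 * 0.29 * 0.8 = 14.3
Step 5: A = 14.3 t/(ha*yr)

14.3


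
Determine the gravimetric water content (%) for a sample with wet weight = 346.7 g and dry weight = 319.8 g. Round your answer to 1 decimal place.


Step 1: Water mass = wet - dry = 346.7 - 319.8 = 26.9 g
Step 2: w = 100 * water mass / dry mass
Step 3: w = 100 * 26.9 / 319.8 = 8.4%

8.4


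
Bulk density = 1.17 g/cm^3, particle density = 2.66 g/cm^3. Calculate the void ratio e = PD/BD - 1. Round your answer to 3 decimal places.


Step 1: e = PD / BD - 1
Step 2: e = 2.66 / 1.17 - 1
Step 3: e = 2.2735 - 1
Step 4: e = 1.274

1.274


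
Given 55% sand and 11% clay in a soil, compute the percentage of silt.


Step 1: sand + silt + clay = 100%
Step 2: silt = 100 - sand - clay
Step 3: silt = 100 - 55 - 11
Step 4: silt = 34%

34


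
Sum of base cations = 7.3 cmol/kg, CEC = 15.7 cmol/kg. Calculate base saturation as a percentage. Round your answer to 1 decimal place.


Step 1: BS = 100 * (sum of bases) / CEC
Step 2: BS = 100 * 7.3 / 15.7
Step 3: BS = 46.5%

46.5


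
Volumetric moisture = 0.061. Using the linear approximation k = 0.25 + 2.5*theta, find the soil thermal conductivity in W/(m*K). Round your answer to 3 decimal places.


Step 1: k = 0.25 + 2.5 * theta
Step 2: k = 0.25 + 2.5 * 0.061
Step 3: k = 0.25 + 0.153
Step 4: k = 0.403 W/(m*K)

0.403


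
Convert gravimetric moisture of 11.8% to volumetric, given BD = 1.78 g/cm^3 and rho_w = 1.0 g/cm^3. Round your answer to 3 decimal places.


Step 1: theta = (w / 100) * BD / rho_w
Step 2: theta = (11.8 / 100) * 1.78 / 1.0
Step 3: theta = 0.118 * 1.78
Step 4: theta = 0.21

0.21


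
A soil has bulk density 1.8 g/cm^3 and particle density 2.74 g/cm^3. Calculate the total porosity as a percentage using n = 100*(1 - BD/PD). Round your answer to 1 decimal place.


Step 1: Formula: n = 100 * (1 - BD / PD)
Step 2: n = 100 * (1 - 1.8 / 2.74)
Step 3: n = 100 * (1 - 0.65693)
Step 4: n = 34.3%

34.3


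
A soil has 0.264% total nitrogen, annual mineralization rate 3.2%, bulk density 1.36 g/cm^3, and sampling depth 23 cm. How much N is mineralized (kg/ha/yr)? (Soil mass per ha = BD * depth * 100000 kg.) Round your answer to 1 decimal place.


Step 1: Soil mass per ha = BD * depth * 100000 = 1.36 * 23 * 100000 = 3128000 kg
Step 2: Total N pool = soil mass * N%/100 = 3128000 * 0.264/100 = 8257.92 kg/ha
Step 3: N mineralized = N pool * rate%/100 = 8257.92 * 3.2/100 = 264.3 kg/ha/yr

264.3


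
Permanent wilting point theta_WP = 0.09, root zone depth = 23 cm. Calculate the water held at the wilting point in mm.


Step 1: Water (mm) = theta_WP * depth * 10
Step 2: Water = 0.09 * 23 * 10
Step 3: Water = 20.7 mm

20.7


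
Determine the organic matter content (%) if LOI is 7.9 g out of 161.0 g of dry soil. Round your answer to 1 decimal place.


Step 1: OM% = 100 * LOI / sample mass
Step 2: OM = 100 * 7.9 / 161.0
Step 3: OM = 4.9%

4.9


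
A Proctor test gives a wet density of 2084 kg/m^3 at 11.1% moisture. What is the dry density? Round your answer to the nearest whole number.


Step 1: Dry density = wet density / (1 + w/100)
Step 2: Dry density = 2084 / (1 + 11.1/100)
Step 3: Dry density = 2084 / 1.111
Step 4: Dry density = 1876 kg/m^3

1876


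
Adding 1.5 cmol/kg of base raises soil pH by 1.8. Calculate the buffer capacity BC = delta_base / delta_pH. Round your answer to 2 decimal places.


Step 1: BC = change in base / change in pH
Step 2: BC = 1.5 / 1.8
Step 3: BC = 0.83 cmol/(kg*pH unit)

0.83


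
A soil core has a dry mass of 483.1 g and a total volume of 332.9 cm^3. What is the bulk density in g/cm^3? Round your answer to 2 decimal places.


Step 1: Identify the formula: BD = dry mass / volume
Step 2: Substitute values: BD = 483.1 / 332.9
Step 3: BD = 1.45 g/cm^3

1.45


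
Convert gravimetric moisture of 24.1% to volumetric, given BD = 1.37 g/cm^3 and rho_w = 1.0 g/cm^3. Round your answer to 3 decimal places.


Step 1: theta = (w / 100) * BD / rho_w
Step 2: theta = (24.1 / 100) * 1.37 / 1.0
Step 3: theta = 0.241 * 1.37
Step 4: theta = 0.33

0.33


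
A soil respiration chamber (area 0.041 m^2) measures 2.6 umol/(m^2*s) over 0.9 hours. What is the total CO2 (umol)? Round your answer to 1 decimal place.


Step 1: Convert time to seconds: 0.9 hr * 3600 = 3240.0 s
Step 2: Total = flux * area * time_s
Step 3: Total = 2.6 * 0.041 * 3240.0
Step 4: Total = 345.4 umol

345.4


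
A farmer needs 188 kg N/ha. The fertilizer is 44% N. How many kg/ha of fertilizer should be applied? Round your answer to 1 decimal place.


Step 1: Fertilizer rate = target N / (N content / 100)
Step 2: Rate = 188 / (44 / 100)
Step 3: Rate = 188 / 0.44
Step 4: Rate = 427.3 kg/ha

427.3


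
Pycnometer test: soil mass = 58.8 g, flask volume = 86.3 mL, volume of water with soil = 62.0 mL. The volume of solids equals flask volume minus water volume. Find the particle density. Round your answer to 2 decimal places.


Step 1: Volume of solids = flask volume - water volume with soil
Step 2: V_solids = 86.3 - 62.0 = 24.3 mL
Step 3: Particle density = mass / V_solids = 58.8 / 24.3 = 2.42 g/cm^3

2.42


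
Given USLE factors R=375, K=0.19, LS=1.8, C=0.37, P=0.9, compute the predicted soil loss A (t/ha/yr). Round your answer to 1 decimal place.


Step 1: A = R * K * LS * C * P
Step 2: R * K = 375 * 0.19 = 71.25
Step 3: (R*K) * LS = 71.25 * 1.8 = 128.25
Step 4: * C * P = 128.25 * 0.37 * 0.9 = 42.7
Step 5: A = 42.7 t/(ha*yr)

42.7


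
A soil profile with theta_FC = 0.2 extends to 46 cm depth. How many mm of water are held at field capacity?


Step 1: Water (mm) = theta_FC * depth (cm) * 10
Step 2: Water = 0.2 * 46 * 10
Step 3: Water = 92.0 mm

92.0


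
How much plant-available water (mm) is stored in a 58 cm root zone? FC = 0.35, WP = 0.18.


Step 1: Available water = (FC - WP) * depth * 10
Step 2: AW = (0.35 - 0.18) * 58 * 10
Step 3: AW = 0.17 * 58 * 10
Step 4: AW = 98.6 mm

98.6


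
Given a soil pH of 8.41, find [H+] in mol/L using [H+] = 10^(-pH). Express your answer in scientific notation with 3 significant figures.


Step 1: [H+] = 10^(-pH)
Step 2: [H+] = 10^(-8.41)
Step 3: [H+] = 3.89e-09 mol/L

3.89e-09


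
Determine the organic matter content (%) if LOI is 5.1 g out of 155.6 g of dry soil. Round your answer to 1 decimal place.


Step 1: OM% = 100 * LOI / sample mass
Step 2: OM = 100 * 5.1 / 155.6
Step 3: OM = 3.3%

3.3


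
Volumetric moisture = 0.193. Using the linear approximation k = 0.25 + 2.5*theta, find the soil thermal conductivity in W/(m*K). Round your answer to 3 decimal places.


Step 1: k = 0.25 + 2.5 * theta
Step 2: k = 0.25 + 2.5 * 0.193
Step 3: k = 0.25 + 0.483
Step 4: k = 0.733 W/(m*K)

0.733


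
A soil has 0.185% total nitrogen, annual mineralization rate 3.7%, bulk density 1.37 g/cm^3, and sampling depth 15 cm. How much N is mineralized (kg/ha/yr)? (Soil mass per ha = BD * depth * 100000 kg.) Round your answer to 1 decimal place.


Step 1: Soil mass per ha = BD * depth * 100000 = 1.37 * 15 * 100000 = 2055000 kg
Step 2: Total N pool = soil mass * N%/100 = 2055000 * 0.185/100 = 3801.75 kg/ha
Step 3: N mineralized = N pool * rate%/100 = 3801.75 * 3.7/100 = 140.7 kg/ha/yr

140.7


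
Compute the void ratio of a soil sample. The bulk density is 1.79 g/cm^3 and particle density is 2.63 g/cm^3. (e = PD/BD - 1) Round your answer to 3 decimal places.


Step 1: e = PD / BD - 1
Step 2: e = 2.63 / 1.79 - 1
Step 3: e = 1.46927 - 1
Step 4: e = 0.469

0.469


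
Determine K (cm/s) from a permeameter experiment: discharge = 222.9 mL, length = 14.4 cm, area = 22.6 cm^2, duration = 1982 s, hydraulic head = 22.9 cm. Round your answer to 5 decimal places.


Step 1: K = Q * L / (A * t * h)
Step 2: Numerator = 222.9 * 14.4 = 3209.76
Step 3: Denominator = 22.6 * 1982 * 22.9 = 1025764.28
Step 4: K = 3209.76 / 1025764.28 = 0.00313 cm/s

0.00313


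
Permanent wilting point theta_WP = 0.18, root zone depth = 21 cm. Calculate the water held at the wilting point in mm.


Step 1: Water (mm) = theta_WP * depth * 10
Step 2: Water = 0.18 * 21 * 10
Step 3: Water = 37.8 mm

37.8


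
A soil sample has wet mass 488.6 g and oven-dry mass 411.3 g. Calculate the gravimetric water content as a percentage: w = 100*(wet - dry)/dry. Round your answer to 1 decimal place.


Step 1: Water mass = wet - dry = 488.6 - 411.3 = 77.3 g
Step 2: w = 100 * water mass / dry mass
Step 3: w = 100 * 77.3 / 411.3 = 18.8%

18.8


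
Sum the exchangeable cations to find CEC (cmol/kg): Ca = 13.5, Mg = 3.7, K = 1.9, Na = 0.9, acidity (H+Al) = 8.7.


Step 1: CEC = Ca + Mg + K + Na + (H+Al)
Step 2: CEC = 13.5 + 3.7 + 1.9 + 0.9 + 8.7
Step 3: CEC = 28.7 cmol/kg

28.7


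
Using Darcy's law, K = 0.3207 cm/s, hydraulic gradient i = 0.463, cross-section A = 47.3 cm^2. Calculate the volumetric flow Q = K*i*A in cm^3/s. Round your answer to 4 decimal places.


Step 1: Apply Darcy's law: Q = K * i * A
Step 2: Q = 0.3207 * 0.463 * 47.3
Step 3: Q = 7.0233 cm^3/s

7.0233


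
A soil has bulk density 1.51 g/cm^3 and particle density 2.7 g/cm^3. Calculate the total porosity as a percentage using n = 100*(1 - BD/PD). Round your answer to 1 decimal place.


Step 1: Formula: n = 100 * (1 - BD / PD)
Step 2: n = 100 * (1 - 1.51 / 2.7)
Step 3: n = 100 * (1 - 0.55926)
Step 4: n = 44.1%

44.1


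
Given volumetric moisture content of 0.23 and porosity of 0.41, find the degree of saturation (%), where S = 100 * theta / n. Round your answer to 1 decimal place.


Step 1: S = 100 * theta_v / n
Step 2: S = 100 * 0.23 / 0.41
Step 3: S = 56.1%

56.1


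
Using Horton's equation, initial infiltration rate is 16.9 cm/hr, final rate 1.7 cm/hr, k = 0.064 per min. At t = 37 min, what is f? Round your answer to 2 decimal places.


Step 1: f = fc + (f0 - fc) * exp(-k * t)
Step 2: exp(-0.064 * 37) = 0.093668
Step 3: f = 1.7 + (16.9 - 1.7) * 0.093668
Step 4: f = 1.7 + 15.2 * 0.093668
Step 5: f = 3.12 cm/hr

3.12


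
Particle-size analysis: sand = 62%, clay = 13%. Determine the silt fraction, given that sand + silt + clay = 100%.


Step 1: sand + silt + clay = 100%
Step 2: silt = 100 - sand - clay
Step 3: silt = 100 - 62 - 13
Step 4: silt = 25%

25


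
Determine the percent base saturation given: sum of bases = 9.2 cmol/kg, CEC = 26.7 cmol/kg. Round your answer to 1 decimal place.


Step 1: BS = 100 * (sum of bases) / CEC
Step 2: BS = 100 * 9.2 / 26.7
Step 3: BS = 34.5%

34.5


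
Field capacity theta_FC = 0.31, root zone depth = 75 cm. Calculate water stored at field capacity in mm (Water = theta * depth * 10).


Step 1: Water (mm) = theta_FC * depth (cm) * 10
Step 2: Water = 0.31 * 75 * 10
Step 3: Water = 232.5 mm

232.5


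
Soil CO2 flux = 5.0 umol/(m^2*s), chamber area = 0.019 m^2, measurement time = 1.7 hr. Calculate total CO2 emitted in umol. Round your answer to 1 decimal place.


Step 1: Convert time to seconds: 1.7 hr * 3600 = 6120.0 s
Step 2: Total = flux * area * time_s
Step 3: Total = 5.0 * 0.019 * 6120.0
Step 4: Total = 581.4 umol

581.4


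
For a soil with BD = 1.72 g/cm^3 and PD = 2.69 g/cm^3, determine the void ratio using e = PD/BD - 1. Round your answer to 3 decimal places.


Step 1: e = PD / BD - 1
Step 2: e = 2.69 / 1.72 - 1
Step 3: e = 1.56395 - 1
Step 4: e = 0.564

0.564


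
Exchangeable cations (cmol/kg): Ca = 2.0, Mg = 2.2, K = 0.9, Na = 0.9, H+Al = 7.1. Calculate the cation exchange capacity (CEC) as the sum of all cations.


Step 1: CEC = Ca + Mg + K + Na + (H+Al)
Step 2: CEC = 2.0 + 2.2 + 0.9 + 0.9 + 7.1
Step 3: CEC = 13.1 cmol/kg

13.1


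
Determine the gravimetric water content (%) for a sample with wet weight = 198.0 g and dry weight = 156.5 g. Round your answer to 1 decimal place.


Step 1: Water mass = wet - dry = 198.0 - 156.5 = 41.5 g
Step 2: w = 100 * water mass / dry mass
Step 3: w = 100 * 41.5 / 156.5 = 26.5%

26.5


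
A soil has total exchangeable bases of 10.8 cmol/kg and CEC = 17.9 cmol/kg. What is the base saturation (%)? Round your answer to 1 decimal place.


Step 1: BS = 100 * (sum of bases) / CEC
Step 2: BS = 100 * 10.8 / 17.9
Step 3: BS = 60.3%

60.3


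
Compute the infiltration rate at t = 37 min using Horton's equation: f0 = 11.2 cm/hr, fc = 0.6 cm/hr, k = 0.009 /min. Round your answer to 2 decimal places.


Step 1: f = fc + (f0 - fc) * exp(-k * t)
Step 2: exp(-0.009 * 37) = 0.71677
Step 3: f = 0.6 + (11.2 - 0.6) * 0.71677
Step 4: f = 0.6 + 10.6 * 0.71677
Step 5: f = 8.2 cm/hr

8.2


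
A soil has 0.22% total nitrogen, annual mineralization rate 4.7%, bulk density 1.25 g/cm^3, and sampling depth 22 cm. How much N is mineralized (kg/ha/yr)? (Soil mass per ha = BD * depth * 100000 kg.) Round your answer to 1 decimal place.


Step 1: Soil mass per ha = BD * depth * 100000 = 1.25 * 22 * 100000 = 2750000 kg
Step 2: Total N pool = soil mass * N%/100 = 2750000 * 0.22/100 = 6050.0 kg/ha
Step 3: N mineralized = N pool * rate%/100 = 6050.0 * 4.7/100 = 284.4 kg/ha/yr

284.4


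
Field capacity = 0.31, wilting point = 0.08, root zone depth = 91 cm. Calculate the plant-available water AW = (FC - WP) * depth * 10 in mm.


Step 1: Available water = (FC - WP) * depth * 10
Step 2: AW = (0.31 - 0.08) * 91 * 10
Step 3: AW = 0.23 * 91 * 10
Step 4: AW = 209.3 mm

209.3


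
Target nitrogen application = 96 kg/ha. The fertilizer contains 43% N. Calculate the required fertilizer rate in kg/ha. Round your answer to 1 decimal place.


Step 1: Fertilizer rate = target N / (N content / 100)
Step 2: Rate = 96 / (43 / 100)
Step 3: Rate = 96 / 0.43
Step 4: Rate = 223.3 kg/ha

223.3


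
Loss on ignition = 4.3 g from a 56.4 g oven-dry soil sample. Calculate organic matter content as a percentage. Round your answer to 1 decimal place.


Step 1: OM% = 100 * LOI / sample mass
Step 2: OM = 100 * 4.3 / 56.4
Step 3: OM = 7.6%

7.6


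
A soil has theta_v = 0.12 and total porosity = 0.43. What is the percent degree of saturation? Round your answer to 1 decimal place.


Step 1: S = 100 * theta_v / n
Step 2: S = 100 * 0.12 / 0.43
Step 3: S = 27.9%

27.9


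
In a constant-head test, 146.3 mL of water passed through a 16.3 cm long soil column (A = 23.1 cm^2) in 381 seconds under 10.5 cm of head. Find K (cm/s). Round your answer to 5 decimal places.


Step 1: K = Q * L / (A * t * h)
Step 2: Numerator = 146.3 * 16.3 = 2384.69
Step 3: Denominator = 23.1 * 381 * 10.5 = 92411.55
Step 4: K = 2384.69 / 92411.55 = 0.02581 cm/s

0.02581


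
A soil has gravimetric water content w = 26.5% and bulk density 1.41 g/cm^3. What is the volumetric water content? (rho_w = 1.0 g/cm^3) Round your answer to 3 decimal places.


Step 1: theta = (w / 100) * BD / rho_w
Step 2: theta = (26.5 / 100) * 1.41 / 1.0
Step 3: theta = 0.265 * 1.41
Step 4: theta = 0.374

0.374


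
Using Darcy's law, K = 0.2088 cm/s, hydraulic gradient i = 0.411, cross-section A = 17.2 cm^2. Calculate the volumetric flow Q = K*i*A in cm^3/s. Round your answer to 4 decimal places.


Step 1: Apply Darcy's law: Q = K * i * A
Step 2: Q = 0.2088 * 0.411 * 17.2
Step 3: Q = 1.476 cm^3/s

1.476


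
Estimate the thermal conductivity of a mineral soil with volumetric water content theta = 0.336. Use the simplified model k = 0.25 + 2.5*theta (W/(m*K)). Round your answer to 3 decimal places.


Step 1: k = 0.25 + 2.5 * theta
Step 2: k = 0.25 + 2.5 * 0.336
Step 3: k = 0.25 + 0.84
Step 4: k = 1.09 W/(m*K)

1.09


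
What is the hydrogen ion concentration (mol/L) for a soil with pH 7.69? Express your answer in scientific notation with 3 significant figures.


Step 1: [H+] = 10^(-pH)
Step 2: [H+] = 10^(-7.69)
Step 3: [H+] = 2.04e-08 mol/L

2.04e-08


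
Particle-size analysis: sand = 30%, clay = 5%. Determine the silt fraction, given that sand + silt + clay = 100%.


Step 1: sand + silt + clay = 100%
Step 2: silt = 100 - sand - clay
Step 3: silt = 100 - 30 - 5
Step 4: silt = 65%

65


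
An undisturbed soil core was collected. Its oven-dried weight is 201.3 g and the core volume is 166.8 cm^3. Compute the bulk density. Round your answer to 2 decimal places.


Step 1: Identify the formula: BD = dry mass / volume
Step 2: Substitute values: BD = 201.3 / 166.8
Step 3: BD = 1.21 g/cm^3

1.21


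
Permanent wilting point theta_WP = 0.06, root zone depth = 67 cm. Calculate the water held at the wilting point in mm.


Step 1: Water (mm) = theta_WP * depth * 10
Step 2: Water = 0.06 * 67 * 10
Step 3: Water = 40.2 mm

40.2


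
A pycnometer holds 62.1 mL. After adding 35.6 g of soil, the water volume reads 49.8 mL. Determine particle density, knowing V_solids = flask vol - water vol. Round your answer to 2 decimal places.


Step 1: Volume of solids = flask volume - water volume with soil
Step 2: V_solids = 62.1 - 49.8 = 12.3 mL
Step 3: Particle density = mass / V_solids = 35.6 / 12.3 = 2.89 g/cm^3

2.89


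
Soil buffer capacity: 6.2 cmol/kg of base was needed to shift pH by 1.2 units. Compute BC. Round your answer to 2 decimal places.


Step 1: BC = change in base / change in pH
Step 2: BC = 6.2 / 1.2
Step 3: BC = 5.17 cmol/(kg*pH unit)

5.17


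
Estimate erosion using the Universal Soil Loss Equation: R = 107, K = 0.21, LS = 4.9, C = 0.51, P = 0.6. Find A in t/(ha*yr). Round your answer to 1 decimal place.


Step 1: A = R * K * LS * C * P
Step 2: R * K = 107 * 0.21 = 22.47
Step 3: (R*K) * LS = 22.47 * 4.9 = 110.103
Step 4: * C * P = 110.103 * 0.51 * 0.6 = 33.7
Step 5: A = 33.7 t/(ha*yr)

33.7


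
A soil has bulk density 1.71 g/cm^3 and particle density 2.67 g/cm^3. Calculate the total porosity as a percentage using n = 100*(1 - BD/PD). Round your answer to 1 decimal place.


Step 1: Formula: n = 100 * (1 - BD / PD)
Step 2: n = 100 * (1 - 1.71 / 2.67)
Step 3: n = 100 * (1 - 0.64045)
Step 4: n = 36.0%

36.0


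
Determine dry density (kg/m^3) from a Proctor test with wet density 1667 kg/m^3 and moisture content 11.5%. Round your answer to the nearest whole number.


Step 1: Dry density = wet density / (1 + w/100)
Step 2: Dry density = 1667 / (1 + 11.5/100)
Step 3: Dry density = 1667 / 1.115
Step 4: Dry density = 1495 kg/m^3

1495


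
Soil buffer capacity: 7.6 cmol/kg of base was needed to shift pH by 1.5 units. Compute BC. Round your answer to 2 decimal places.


Step 1: BC = change in base / change in pH
Step 2: BC = 7.6 / 1.5
Step 3: BC = 5.07 cmol/(kg*pH unit)

5.07


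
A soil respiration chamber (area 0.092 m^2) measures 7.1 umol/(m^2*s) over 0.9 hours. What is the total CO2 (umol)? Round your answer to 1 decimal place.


Step 1: Convert time to seconds: 0.9 hr * 3600 = 3240.0 s
Step 2: Total = flux * area * time_s
Step 3: Total = 7.1 * 0.092 * 3240.0
Step 4: Total = 2116.4 umol

2116.4


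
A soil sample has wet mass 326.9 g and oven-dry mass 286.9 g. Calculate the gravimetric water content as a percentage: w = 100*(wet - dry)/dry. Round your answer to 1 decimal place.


Step 1: Water mass = wet - dry = 326.9 - 286.9 = 40.0 g
Step 2: w = 100 * water mass / dry mass
Step 3: w = 100 * 40.0 / 286.9 = 13.9%

13.9


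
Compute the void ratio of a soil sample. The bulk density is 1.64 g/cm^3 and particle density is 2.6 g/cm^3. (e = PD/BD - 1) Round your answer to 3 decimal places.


Step 1: e = PD / BD - 1
Step 2: e = 2.6 / 1.64 - 1
Step 3: e = 1.58537 - 1
Step 4: e = 0.585

0.585


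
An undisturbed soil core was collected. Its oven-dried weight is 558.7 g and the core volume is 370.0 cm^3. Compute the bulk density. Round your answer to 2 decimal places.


Step 1: Identify the formula: BD = dry mass / volume
Step 2: Substitute values: BD = 558.7 / 370.0
Step 3: BD = 1.51 g/cm^3

1.51


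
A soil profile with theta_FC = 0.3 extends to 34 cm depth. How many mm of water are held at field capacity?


Step 1: Water (mm) = theta_FC * depth (cm) * 10
Step 2: Water = 0.3 * 34 * 10
Step 3: Water = 102.0 mm

102.0


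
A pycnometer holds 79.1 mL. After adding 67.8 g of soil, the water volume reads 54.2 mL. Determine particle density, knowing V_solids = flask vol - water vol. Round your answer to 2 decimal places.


Step 1: Volume of solids = flask volume - water volume with soil
Step 2: V_solids = 79.1 - 54.2 = 24.9 mL
Step 3: Particle density = mass / V_solids = 67.8 / 24.9 = 2.72 g/cm^3

2.72


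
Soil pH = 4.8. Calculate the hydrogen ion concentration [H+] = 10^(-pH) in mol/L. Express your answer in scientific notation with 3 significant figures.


Step 1: [H+] = 10^(-pH)
Step 2: [H+] = 10^(-4.8)
Step 3: [H+] = 1.58e-05 mol/L

1.58e-05


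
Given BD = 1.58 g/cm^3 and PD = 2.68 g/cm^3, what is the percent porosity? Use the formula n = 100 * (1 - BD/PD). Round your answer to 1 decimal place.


Step 1: Formula: n = 100 * (1 - BD / PD)
Step 2: n = 100 * (1 - 1.58 / 2.68)
Step 3: n = 100 * (1 - 0.58955)
Step 4: n = 41.0%

41.0


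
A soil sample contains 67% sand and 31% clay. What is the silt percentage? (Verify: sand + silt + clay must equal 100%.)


Step 1: sand + silt + clay = 100%
Step 2: silt = 100 - sand - clay
Step 3: silt = 100 - 67 - 31
Step 4: silt = 2%

2


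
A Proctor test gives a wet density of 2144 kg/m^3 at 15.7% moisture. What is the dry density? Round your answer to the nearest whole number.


Step 1: Dry density = wet density / (1 + w/100)
Step 2: Dry density = 2144 / (1 + 15.7/100)
Step 3: Dry density = 2144 / 1.157
Step 4: Dry density = 1853 kg/m^3

1853


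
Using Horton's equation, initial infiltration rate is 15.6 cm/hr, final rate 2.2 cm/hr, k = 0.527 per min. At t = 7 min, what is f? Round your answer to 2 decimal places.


Step 1: f = fc + (f0 - fc) * exp(-k * t)
Step 2: exp(-0.527 * 7) = 0.024997
Step 3: f = 2.2 + (15.6 - 2.2) * 0.024997
Step 4: f = 2.2 + 13.4 * 0.024997
Step 5: f = 2.53 cm/hr

2.53


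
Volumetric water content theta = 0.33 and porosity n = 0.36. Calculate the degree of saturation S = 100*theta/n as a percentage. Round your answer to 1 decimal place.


Step 1: S = 100 * theta_v / n
Step 2: S = 100 * 0.33 / 0.36
Step 3: S = 91.7%

91.7


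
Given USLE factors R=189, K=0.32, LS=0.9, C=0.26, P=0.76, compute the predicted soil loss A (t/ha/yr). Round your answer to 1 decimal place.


Step 1: A = R * K * LS * C * P
Step 2: R * K = 189 * 0.32 = 60.48
Step 3: (R*K) * LS = 60.48 * 0.9 = 54.432
Step 4: * C * P = 54.432 * 0.26 * 0.76 = 10.8
Step 5: A = 10.8 t/(ha*yr)

10.8


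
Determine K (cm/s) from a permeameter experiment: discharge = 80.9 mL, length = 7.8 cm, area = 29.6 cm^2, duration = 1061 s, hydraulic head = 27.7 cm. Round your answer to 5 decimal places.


Step 1: K = Q * L / (A * t * h)
Step 2: Numerator = 80.9 * 7.8 = 631.02
Step 3: Denominator = 29.6 * 1061 * 27.7 = 869935.12
Step 4: K = 631.02 / 869935.12 = 0.00073 cm/s

0.00073


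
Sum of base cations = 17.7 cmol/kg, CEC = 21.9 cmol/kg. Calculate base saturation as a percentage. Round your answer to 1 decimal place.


Step 1: BS = 100 * (sum of bases) / CEC
Step 2: BS = 100 * 17.7 / 21.9
Step 3: BS = 80.8%

80.8


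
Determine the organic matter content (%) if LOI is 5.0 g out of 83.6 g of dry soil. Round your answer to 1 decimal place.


Step 1: OM% = 100 * LOI / sample mass
Step 2: OM = 100 * 5.0 / 83.6
Step 3: OM = 6.0%

6.0


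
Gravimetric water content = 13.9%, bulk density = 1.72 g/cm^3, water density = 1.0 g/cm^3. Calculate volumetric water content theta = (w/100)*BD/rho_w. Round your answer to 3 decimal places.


Step 1: theta = (w / 100) * BD / rho_w
Step 2: theta = (13.9 / 100) * 1.72 / 1.0
Step 3: theta = 0.139 * 1.72
Step 4: theta = 0.239

0.239


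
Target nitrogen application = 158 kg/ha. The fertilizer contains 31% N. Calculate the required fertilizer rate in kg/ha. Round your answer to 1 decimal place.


Step 1: Fertilizer rate = target N / (N content / 100)
Step 2: Rate = 158 / (31 / 100)
Step 3: Rate = 158 / 0.31
Step 4: Rate = 509.7 kg/ha

509.7


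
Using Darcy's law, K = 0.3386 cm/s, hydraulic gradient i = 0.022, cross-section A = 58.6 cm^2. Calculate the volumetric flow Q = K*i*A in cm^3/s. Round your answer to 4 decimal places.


Step 1: Apply Darcy's law: Q = K * i * A
Step 2: Q = 0.3386 * 0.022 * 58.6
Step 3: Q = 0.4365 cm^3/s

0.4365


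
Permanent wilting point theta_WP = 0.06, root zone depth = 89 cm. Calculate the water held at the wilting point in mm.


Step 1: Water (mm) = theta_WP * depth * 10
Step 2: Water = 0.06 * 89 * 10
Step 3: Water = 53.4 mm

53.4


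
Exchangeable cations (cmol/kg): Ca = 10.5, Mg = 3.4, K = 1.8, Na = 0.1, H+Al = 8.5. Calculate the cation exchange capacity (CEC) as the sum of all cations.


Step 1: CEC = Ca + Mg + K + Na + (H+Al)
Step 2: CEC = 10.5 + 3.4 + 1.8 + 0.1 + 8.5
Step 3: CEC = 24.3 cmol/kg

24.3


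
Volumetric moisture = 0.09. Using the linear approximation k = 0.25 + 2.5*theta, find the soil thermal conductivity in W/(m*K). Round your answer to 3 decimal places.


Step 1: k = 0.25 + 2.5 * theta
Step 2: k = 0.25 + 2.5 * 0.09
Step 3: k = 0.25 + 0.225
Step 4: k = 0.475 W/(m*K)

0.475


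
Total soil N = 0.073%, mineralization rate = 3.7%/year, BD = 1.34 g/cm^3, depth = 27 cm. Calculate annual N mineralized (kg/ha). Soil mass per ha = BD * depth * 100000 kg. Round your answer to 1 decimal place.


Step 1: Soil mass per ha = BD * depth * 100000 = 1.34 * 27 * 100000 = 3618000 kg
Step 2: Total N pool = soil mass * N%/100 = 3618000 * 0.073/100 = 2641.14 kg/ha
Step 3: N mineralized = N pool * rate%/100 = 2641.14 * 3.7/100 = 97.7 kg/ha/yr

97.7


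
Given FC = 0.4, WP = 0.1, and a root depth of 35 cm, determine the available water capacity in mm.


Step 1: Available water = (FC - WP) * depth * 10
Step 2: AW = (0.4 - 0.1) * 35 * 10
Step 3: AW = 0.3 * 35 * 10
Step 4: AW = 105.0 mm

105.0


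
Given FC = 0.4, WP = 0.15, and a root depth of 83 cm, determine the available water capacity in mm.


Step 1: Available water = (FC - WP) * depth * 10
Step 2: AW = (0.4 - 0.15) * 83 * 10
Step 3: AW = 0.25 * 83 * 10
Step 4: AW = 207.5 mm

207.5


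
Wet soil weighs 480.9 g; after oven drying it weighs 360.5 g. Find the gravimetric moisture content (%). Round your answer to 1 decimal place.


Step 1: Water mass = wet - dry = 480.9 - 360.5 = 120.4 g
Step 2: w = 100 * water mass / dry mass
Step 3: w = 100 * 120.4 / 360.5 = 33.4%

33.4


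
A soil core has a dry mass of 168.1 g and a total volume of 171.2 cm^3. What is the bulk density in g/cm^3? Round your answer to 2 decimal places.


Step 1: Identify the formula: BD = dry mass / volume
Step 2: Substitute values: BD = 168.1 / 171.2
Step 3: BD = 0.98 g/cm^3

0.98


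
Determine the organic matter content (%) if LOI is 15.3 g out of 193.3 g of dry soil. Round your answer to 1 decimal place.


Step 1: OM% = 100 * LOI / sample mass
Step 2: OM = 100 * 15.3 / 193.3
Step 3: OM = 7.9%

7.9


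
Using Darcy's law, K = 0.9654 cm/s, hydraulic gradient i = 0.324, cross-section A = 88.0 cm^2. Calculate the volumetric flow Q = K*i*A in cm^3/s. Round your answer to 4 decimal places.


Step 1: Apply Darcy's law: Q = K * i * A
Step 2: Q = 0.9654 * 0.324 * 88.0
Step 3: Q = 27.5255 cm^3/s

27.5255


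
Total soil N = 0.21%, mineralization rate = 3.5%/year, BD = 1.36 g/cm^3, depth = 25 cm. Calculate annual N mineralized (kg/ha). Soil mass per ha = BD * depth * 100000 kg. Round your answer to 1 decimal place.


Step 1: Soil mass per ha = BD * depth * 100000 = 1.36 * 25 * 100000 = 3400000 kg
Step 2: Total N pool = soil mass * N%/100 = 3400000 * 0.21/100 = 7140.0 kg/ha
Step 3: N mineralized = N pool * rate%/100 = 7140.0 * 3.5/100 = 249.9 kg/ha/yr

249.9


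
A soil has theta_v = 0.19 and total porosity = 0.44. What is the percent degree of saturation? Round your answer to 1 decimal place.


Step 1: S = 100 * theta_v / n
Step 2: S = 100 * 0.19 / 0.44
Step 3: S = 43.2%

43.2


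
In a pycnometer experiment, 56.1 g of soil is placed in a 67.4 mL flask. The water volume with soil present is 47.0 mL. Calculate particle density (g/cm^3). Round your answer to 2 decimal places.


Step 1: Volume of solids = flask volume - water volume with soil
Step 2: V_solids = 67.4 - 47.0 = 20.4 mL
Step 3: Particle density = mass / V_solids = 56.1 / 20.4 = 2.75 g/cm^3

2.75


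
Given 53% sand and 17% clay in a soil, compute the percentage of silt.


Step 1: sand + silt + clay = 100%
Step 2: silt = 100 - sand - clay
Step 3: silt = 100 - 53 - 17
Step 4: silt = 30%

30


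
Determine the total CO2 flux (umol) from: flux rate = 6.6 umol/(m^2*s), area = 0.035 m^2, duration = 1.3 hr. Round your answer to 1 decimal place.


Step 1: Convert time to seconds: 1.3 hr * 3600 = 4680.0 s
Step 2: Total = flux * area * time_s
Step 3: Total = 6.6 * 0.035 * 4680.0
Step 4: Total = 1081.1 umol

1081.1


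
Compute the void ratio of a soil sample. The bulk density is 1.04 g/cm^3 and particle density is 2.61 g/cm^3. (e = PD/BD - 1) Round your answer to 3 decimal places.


Step 1: e = PD / BD - 1
Step 2: e = 2.61 / 1.04 - 1
Step 3: e = 2.50962 - 1
Step 4: e = 1.51

1.51


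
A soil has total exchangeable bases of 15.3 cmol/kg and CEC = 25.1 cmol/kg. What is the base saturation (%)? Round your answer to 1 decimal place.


Step 1: BS = 100 * (sum of bases) / CEC
Step 2: BS = 100 * 15.3 / 25.1
Step 3: BS = 61.0%

61.0


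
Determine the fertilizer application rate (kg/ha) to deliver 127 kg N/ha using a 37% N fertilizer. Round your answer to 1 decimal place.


Step 1: Fertilizer rate = target N / (N content / 100)
Step 2: Rate = 127 / (37 / 100)
Step 3: Rate = 127 / 0.37
Step 4: Rate = 343.2 kg/ha

343.2


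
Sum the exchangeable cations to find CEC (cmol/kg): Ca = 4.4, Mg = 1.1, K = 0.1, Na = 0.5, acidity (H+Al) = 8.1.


Step 1: CEC = Ca + Mg + K + Na + (H+Al)
Step 2: CEC = 4.4 + 1.1 + 0.1 + 0.5 + 8.1
Step 3: CEC = 14.2 cmol/kg

14.2


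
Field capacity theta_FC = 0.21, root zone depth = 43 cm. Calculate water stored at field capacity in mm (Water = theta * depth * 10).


Step 1: Water (mm) = theta_FC * depth (cm) * 10
Step 2: Water = 0.21 * 43 * 10
Step 3: Water = 90.3 mm

90.3


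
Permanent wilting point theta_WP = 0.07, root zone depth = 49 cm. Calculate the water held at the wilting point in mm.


Step 1: Water (mm) = theta_WP * depth * 10
Step 2: Water = 0.07 * 49 * 10
Step 3: Water = 34.3 mm

34.3


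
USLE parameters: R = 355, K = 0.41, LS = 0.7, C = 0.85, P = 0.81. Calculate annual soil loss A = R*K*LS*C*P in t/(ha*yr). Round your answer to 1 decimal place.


Step 1: A = R * K * LS * C * P
Step 2: R * K = 355 * 0.41 = 145.55
Step 3: (R*K) * LS = 145.55 * 0.7 = 101.885
Step 4: * C * P = 101.885 * 0.85 * 0.81 = 70.1
Step 5: A = 70.1 t/(ha*yr)

70.1


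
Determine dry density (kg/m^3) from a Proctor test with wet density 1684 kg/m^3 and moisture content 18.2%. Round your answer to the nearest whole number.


Step 1: Dry density = wet density / (1 + w/100)
Step 2: Dry density = 1684 / (1 + 18.2/100)
Step 3: Dry density = 1684 / 1.182
Step 4: Dry density = 1425 kg/m^3

1425


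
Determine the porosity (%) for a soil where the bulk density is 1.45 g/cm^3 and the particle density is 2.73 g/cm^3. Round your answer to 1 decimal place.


Step 1: Formula: n = 100 * (1 - BD / PD)
Step 2: n = 100 * (1 - 1.45 / 2.73)
Step 3: n = 100 * (1 - 0.53114)
Step 4: n = 46.9%

46.9


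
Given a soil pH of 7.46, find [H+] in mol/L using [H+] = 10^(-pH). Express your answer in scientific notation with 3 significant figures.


Step 1: [H+] = 10^(-pH)
Step 2: [H+] = 10^(-7.46)
Step 3: [H+] = 3.47e-08 mol/L

3.47e-08


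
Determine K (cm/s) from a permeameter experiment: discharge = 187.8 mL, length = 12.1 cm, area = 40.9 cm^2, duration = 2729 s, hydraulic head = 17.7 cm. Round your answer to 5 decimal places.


Step 1: K = Q * L / (A * t * h)
Step 2: Numerator = 187.8 * 12.1 = 2272.38
Step 3: Denominator = 40.9 * 2729 * 17.7 = 1975604.97
Step 4: K = 2272.38 / 1975604.97 = 0.00115 cm/s

0.00115


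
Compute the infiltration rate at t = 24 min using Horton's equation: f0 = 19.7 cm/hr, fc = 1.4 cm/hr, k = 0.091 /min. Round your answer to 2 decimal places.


Step 1: f = fc + (f0 - fc) * exp(-k * t)
Step 2: exp(-0.091 * 24) = 0.11259
Step 3: f = 1.4 + (19.7 - 1.4) * 0.11259
Step 4: f = 1.4 + 18.3 * 0.11259
Step 5: f = 3.46 cm/hr

3.46


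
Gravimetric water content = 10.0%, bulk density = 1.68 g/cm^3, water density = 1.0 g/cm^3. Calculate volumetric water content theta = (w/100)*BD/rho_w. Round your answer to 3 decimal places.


Step 1: theta = (w / 100) * BD / rho_w
Step 2: theta = (10.0 / 100) * 1.68 / 1.0
Step 3: theta = 0.1 * 1.68
Step 4: theta = 0.168

0.168


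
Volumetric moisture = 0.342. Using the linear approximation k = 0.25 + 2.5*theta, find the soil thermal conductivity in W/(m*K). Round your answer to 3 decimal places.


Step 1: k = 0.25 + 2.5 * theta
Step 2: k = 0.25 + 2.5 * 0.342
Step 3: k = 0.25 + 0.855
Step 4: k = 1.105 W/(m*K)

1.105


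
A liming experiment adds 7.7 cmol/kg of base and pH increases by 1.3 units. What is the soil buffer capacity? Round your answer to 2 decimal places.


Step 1: BC = change in base / change in pH
Step 2: BC = 7.7 / 1.3
Step 3: BC = 5.92 cmol/(kg*pH unit)

5.92
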